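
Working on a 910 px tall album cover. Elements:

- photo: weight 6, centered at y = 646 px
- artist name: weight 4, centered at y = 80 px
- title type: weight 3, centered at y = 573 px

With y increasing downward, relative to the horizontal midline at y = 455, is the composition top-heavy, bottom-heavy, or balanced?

Σw = 6 + 4 + 3 = 13.
y-moment: 6·646 + 4·80 + 3·573 = 5915; centroid 5915/13 ≈ 455.00.
That equals the midline 455 — balanced.

balanced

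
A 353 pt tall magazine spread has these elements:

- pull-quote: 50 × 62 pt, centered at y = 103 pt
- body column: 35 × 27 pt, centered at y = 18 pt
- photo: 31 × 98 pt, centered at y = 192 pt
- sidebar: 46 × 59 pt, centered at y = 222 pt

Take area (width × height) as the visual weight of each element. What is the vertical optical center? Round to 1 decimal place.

Areas → weights: pull-quote 50·62 = 3100, body column 35·27 = 945, photo 31·98 = 3038, sidebar 46·59 = 2714; Σw = 9797.
Σw·y = 3100·103 + 945·18 + 3038·192 + 2714·222 = 1522114, so ȳ = 1522114/9797 ≈ 155.37.

y ≈ 155.4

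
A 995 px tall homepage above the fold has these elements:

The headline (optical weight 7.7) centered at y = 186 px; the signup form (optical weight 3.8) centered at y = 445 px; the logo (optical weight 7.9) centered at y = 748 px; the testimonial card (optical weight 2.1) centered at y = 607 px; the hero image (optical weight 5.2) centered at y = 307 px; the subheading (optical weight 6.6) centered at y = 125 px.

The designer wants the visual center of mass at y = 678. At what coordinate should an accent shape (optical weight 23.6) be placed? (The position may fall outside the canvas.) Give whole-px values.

y ≈ 1095

New total weight: (7.7 + 3.8 + 7.9 + 2.1 + 5.2 + 6.6) + 23.6 = 56.9.
Along y: (12728.5 + 23.6·y) / 56.9 = 678 (existing moment 7.7·186 + 3.8·445 + 7.9·748 + 2.1·607 + 5.2·307 + 6.6·125 = 12728.5) ⇒ y = (38578.2 − 12728.5) / 23.6 ≈ 1095.33.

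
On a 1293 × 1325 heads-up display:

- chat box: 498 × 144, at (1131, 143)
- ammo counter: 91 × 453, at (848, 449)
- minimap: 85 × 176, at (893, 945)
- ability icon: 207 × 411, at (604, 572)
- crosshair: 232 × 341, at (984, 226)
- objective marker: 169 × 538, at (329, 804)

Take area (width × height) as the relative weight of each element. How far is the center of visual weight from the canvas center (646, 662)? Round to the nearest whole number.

≈ 214

Areas: chat box 498·144 = 71712, ammo counter 91·453 = 41223, minimap 85·176 = 14960, ability icon 207·411 = 85077, crosshair 232·341 = 79112, objective marker 169·538 = 90922. Total weight = 383006.
Σw·x = 71712·1131 + 41223·848 + 14960·893 + 85077·604 + 79112·984 + 90922·329 = 288568710, so x̄ = 288568710/383006 ≈ 753.43.
Σw·y = 71712·143 + 41223·449 + 14960·945 + 85077·572 + 79112·226 + 90922·804 = 182545787, so ȳ = 182545787/383006 ≈ 476.61.
Relative to (646, 662): Δ = (107.43, -185.39); |Δ| = √(107.43² + -185.39²) ≈ 214.27.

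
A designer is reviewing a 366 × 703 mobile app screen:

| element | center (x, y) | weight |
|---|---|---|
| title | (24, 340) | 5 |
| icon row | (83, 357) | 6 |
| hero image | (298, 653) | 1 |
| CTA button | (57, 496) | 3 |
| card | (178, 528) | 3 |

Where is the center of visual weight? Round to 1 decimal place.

(90.1, 420.4)

Total weight = 5 + 6 + 1 + 3 + 3 = 18.
x: (5·24 + 6·83 + 1·298 + 3·57 + 3·178) / 18 = 1621 / 18 ≈ 90.06
y: (5·340 + 6·357 + 1·653 + 3·496 + 3·528) / 18 = 7567 / 18 ≈ 420.39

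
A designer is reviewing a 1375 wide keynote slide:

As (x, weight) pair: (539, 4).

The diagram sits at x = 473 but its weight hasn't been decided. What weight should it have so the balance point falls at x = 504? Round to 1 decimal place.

Known: weight 4 with moment 4·539 = 2156.
Set Σw·x/Σw = 504: (2156 + 473w) = 504·(4 + w).
Rearranging, w·(473 − 504) = 504·4 − 2156 = -140, so w ≈ -140/-31 = 4.52.

w ≈ 4.5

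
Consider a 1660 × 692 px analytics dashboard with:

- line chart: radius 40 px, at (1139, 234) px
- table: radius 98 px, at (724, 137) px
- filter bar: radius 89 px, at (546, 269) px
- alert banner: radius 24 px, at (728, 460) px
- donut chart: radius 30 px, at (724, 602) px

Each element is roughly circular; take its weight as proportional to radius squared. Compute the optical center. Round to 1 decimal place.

Weights ∝ r²: line chart 40² = 1600, table 98² = 9604, filter bar 89² = 7921, alert banner 24² = 576, donut chart 30² = 900; Σw = 20601.
x-moment: 1600·1139 + 9604·724 + 7921·546 + 576·728 + 900·724 = 14171490; centroid 14171490/20601 ≈ 687.90.
y-moment: 1600·234 + 9604·137 + 7921·269 + 576·460 + 900·602 = 4627657; centroid 4627657/20601 ≈ 224.63.

(687.9, 224.6)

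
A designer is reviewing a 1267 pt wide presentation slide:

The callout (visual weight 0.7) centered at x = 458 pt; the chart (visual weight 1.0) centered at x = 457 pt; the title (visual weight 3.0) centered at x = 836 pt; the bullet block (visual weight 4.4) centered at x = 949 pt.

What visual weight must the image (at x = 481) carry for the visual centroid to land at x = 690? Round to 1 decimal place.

Fixed elements: Σw = 0.7 + 1.0 + 3.0 + 4.4 = 9.1, Σw·x = 0.7·458 + 1.0·457 + 3.0·836 + 4.4·949 = 7461.2.
For the centroid to hit 690: (7461.2 + w·481) / (9.1 + w) = 690.
So w = (690·9.1 − 7461.2)/(481 − 690) = -1182.2/-209 ≈ 5.66.

w ≈ 5.7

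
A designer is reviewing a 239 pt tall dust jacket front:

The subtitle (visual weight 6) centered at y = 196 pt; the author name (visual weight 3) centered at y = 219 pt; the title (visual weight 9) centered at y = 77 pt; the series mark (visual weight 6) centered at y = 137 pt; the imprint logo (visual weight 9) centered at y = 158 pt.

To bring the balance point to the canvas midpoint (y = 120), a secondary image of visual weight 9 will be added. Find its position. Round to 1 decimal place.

y ≈ 30.0

After adding the secondary image, total weight = 6 + 3 + 9 + 6 + 9 + 9 = 42.
Along y: (4770 + 9·y) / 42 = 120 (existing moment 6·196 + 3·219 + 9·77 + 6·137 + 9·158 = 4770) ⇒ y = (5040 − 4770) / 9 ≈ 30.00.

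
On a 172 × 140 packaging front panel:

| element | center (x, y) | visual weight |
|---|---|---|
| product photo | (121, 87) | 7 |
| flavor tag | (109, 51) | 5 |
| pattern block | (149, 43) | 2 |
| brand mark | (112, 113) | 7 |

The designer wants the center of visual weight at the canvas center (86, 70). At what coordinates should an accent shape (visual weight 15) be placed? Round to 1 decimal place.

(41.5, 51.9)

After adding the accent shape, total weight = 7 + 5 + 2 + 7 + 15 = 36.
x: target moment 36×86 = 3096; current 7·121 + 5·109 + 2·149 + 7·112 = 2474; the accent shape supplies 622, so x = 622/15 ≈ 41.47.
y: target moment 36×70 = 2520; current 7·87 + 5·51 + 2·43 + 7·113 = 1741; the accent shape supplies 779, so y = 779/15 ≈ 51.93.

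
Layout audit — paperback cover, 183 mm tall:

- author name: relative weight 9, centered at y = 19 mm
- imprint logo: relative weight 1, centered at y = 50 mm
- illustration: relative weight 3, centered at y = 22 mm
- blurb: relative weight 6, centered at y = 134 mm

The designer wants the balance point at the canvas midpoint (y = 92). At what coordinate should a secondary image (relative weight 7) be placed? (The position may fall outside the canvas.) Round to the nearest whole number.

y ≈ 186

After adding the secondary image, total weight = 9 + 1 + 3 + 6 + 7 = 26.
Along y: (1091 + 7·y) / 26 = 92 (existing moment 9·19 + 1·50 + 3·22 + 6·134 = 1091) ⇒ y = (2392 − 1091) / 7 ≈ 185.86.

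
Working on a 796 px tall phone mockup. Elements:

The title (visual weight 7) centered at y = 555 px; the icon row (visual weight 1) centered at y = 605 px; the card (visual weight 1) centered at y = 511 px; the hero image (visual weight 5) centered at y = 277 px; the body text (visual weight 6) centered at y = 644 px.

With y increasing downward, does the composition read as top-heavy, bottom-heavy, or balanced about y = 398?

bottom-heavy

Σw = 7 + 1 + 1 + 5 + 6 = 20.
y-moment: 7·555 + 1·605 + 1·511 + 5·277 + 6·644 = 10250; centroid 10250/20 ≈ 512.50.
Since 512.5 is below (larger y than) 398, the composition reads bottom-heavy.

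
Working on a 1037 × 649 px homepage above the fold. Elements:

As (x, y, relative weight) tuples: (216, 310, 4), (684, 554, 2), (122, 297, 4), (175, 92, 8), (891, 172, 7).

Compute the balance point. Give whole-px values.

Weights sum to 4 + 2 + 4 + 8 + 7 = 25.
x: (4·216 + 2·684 + 4·122 + 8·175 + 7·891) / 25 = 10357 / 25 ≈ 414.28
y: (4·310 + 2·554 + 4·297 + 8·92 + 7·172) / 25 = 5476 / 25 ≈ 219.04

(414, 219)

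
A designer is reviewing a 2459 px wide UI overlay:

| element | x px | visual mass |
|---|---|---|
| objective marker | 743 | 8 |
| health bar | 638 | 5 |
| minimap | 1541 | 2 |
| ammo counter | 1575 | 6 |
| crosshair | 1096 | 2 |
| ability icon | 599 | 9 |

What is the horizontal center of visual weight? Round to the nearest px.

Weights sum to 8 + 5 + 2 + 6 + 2 + 9 = 32.
x: (8·743 + 5·638 + 2·1541 + 6·1575 + 2·1096 + 9·599) / 32 = 29249 / 32 ≈ 914.03

x ≈ 914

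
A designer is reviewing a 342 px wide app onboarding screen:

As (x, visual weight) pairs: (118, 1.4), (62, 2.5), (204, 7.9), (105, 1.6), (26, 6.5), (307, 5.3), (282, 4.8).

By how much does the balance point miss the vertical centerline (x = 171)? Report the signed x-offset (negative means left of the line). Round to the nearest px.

Σw = 1.4 + 2.5 + 7.9 + 1.6 + 6.5 + 5.3 + 4.8 = 30.0.
Σw·x = 5249.5; x̄ = 5249.5/30.0 ≈ 174.98.
Difference: 174.98 − 171 ≈ 3.98.

≈ 4 px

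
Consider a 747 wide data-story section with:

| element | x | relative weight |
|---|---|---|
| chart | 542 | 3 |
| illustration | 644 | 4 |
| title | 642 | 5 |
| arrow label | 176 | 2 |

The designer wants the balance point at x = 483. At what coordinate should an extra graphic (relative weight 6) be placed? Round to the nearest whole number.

After adding the extra graphic, total weight = 3 + 4 + 5 + 2 + 6 = 20.
x: need Σw·x = 20·483 = 9660. Existing = 3·542 + 4·644 + 5·642 + 2·176 = 7764. Remainder 1896 / 6 ≈ 316.00.

x ≈ 316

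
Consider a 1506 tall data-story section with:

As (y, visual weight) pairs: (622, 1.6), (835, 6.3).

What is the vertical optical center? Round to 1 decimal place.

Weights sum to 1.6 + 6.3 = 7.9.
y-moment: 1.6·622 + 6.3·835 = 6255.7; centroid 6255.7/7.9 ≈ 791.86.

y ≈ 791.9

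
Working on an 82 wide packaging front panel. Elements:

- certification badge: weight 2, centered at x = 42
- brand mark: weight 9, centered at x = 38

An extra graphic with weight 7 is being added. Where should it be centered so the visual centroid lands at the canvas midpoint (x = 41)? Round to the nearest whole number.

New total weight: (2 + 9) + 7 = 18.
Along x: (426 + 7·x) / 18 = 41 (existing moment 2·42 + 9·38 = 426) ⇒ x = (738 − 426) / 7 ≈ 44.57.

x ≈ 45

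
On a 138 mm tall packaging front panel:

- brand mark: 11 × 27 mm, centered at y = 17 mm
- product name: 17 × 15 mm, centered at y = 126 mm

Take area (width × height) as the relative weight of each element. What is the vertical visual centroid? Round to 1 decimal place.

y ≈ 67.4

Taking area as weight: brand mark 11·27 = 297, product name 17·15 = 255. Sum 552.
y: (297·17 + 255·126) / 552 = 37179 / 552 ≈ 67.35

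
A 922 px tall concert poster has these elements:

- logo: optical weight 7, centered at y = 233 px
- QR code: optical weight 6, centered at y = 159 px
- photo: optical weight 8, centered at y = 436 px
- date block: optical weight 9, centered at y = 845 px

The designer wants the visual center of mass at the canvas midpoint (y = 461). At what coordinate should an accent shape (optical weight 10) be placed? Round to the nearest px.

y ≈ 476

After adding the accent shape, total weight = 7 + 6 + 8 + 9 + 10 = 40.
y: target moment 40×461 = 18440; current 7·233 + 6·159 + 8·436 + 9·845 = 13678; the accent shape supplies 4762, so y = 4762/10 ≈ 476.20.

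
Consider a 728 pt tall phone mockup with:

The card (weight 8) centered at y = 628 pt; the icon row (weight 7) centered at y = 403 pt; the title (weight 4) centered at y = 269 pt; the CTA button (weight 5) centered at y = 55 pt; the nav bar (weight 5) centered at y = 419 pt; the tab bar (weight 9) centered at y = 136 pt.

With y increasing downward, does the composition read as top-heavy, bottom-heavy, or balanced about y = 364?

top-heavy

Weights sum to 8 + 7 + 4 + 5 + 5 + 9 = 38.
Σw·y = 12515; ȳ = 12515/38 ≈ 329.34.
Since 329.3 is above (smaller y than) 364, the composition reads top-heavy.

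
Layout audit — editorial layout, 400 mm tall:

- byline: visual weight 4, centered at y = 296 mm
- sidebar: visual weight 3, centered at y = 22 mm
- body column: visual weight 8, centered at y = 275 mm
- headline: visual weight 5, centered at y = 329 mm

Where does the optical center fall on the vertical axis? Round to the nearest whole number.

Total weight = 4 + 3 + 8 + 5 = 20.
Σw·y = 4·296 + 3·22 + 8·275 + 5·329 = 5095, so ȳ = 5095/20 ≈ 254.75.

y ≈ 255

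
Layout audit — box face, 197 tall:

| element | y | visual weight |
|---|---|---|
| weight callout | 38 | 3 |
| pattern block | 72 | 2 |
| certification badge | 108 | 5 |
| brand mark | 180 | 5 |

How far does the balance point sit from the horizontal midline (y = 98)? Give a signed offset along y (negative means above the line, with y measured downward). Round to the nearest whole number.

Weights sum to 3 + 2 + 5 + 5 = 15.
y-moment: 3·38 + 2·72 + 5·108 + 5·180 = 1698; centroid 1698/15 ≈ 113.20.
Against y = 98, that's 113.20 − 98 = 15.20.

≈ 15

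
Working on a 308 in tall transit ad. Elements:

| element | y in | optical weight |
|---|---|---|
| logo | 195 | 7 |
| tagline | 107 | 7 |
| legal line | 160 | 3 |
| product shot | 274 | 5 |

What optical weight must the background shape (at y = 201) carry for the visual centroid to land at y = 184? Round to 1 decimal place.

w ≈ 4.9

Fixed elements: Σw = 7 + 7 + 3 + 5 = 22, Σw·y = 7·195 + 7·107 + 3·160 + 5·274 = 3964.
For the centroid to hit 184: (3964 + w·201) / (22 + w) = 184.
Rearranging, w·(201 − 184) = 184·22 − 3964 = 84, so w ≈ 84/17 = 4.94.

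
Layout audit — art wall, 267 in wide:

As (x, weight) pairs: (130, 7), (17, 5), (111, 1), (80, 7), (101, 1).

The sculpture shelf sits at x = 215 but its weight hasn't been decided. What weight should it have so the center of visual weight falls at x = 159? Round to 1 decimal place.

Fixed elements: Σw = 7 + 5 + 1 + 7 + 1 = 21, Σw·x = 7·130 + 5·17 + 1·111 + 7·80 + 1·101 = 1767.
For the centroid to hit 159: (1767 + w·215) / (21 + w) = 159.
Rearranging, w·(215 − 159) = 159·21 − 1767 = 1572, so w ≈ 1572/56 = 28.07.

w ≈ 28.1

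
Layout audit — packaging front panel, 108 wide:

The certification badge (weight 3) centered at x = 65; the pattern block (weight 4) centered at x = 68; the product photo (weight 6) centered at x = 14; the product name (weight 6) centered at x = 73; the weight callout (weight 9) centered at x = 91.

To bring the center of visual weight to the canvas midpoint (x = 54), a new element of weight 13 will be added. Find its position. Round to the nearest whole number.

With the new element, Σw becomes 3 + 4 + 6 + 6 + 9 + 13 = 41.
Along x: (1808 + 13·x) / 41 = 54 (existing moment 3·65 + 4·68 + 6·14 + 6·73 + 9·91 = 1808) ⇒ x = (2214 − 1808) / 13 ≈ 31.23.

x ≈ 31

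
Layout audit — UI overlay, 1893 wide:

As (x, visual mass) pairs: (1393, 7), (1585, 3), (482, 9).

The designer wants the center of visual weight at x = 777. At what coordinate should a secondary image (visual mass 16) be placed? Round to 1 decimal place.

With the secondary image, Σw becomes 7 + 3 + 9 + 16 = 35.
x: target moment 35×777 = 27195; current 7·1393 + 3·1585 + 9·482 = 18844; the secondary image supplies 8351, so x = 8351/16 ≈ 521.94.

x ≈ 521.9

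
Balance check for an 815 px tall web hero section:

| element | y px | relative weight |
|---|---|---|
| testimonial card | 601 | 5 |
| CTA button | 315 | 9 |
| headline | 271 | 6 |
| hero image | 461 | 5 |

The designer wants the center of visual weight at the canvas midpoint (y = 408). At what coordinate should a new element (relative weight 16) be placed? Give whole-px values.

After adding the new element, total weight = 5 + 9 + 6 + 5 + 16 = 41.
y: need Σw·y = 41·408 = 16728. Existing = 5·601 + 9·315 + 6·271 + 5·461 = 9771. Remainder 6957 / 16 ≈ 434.81.

y ≈ 435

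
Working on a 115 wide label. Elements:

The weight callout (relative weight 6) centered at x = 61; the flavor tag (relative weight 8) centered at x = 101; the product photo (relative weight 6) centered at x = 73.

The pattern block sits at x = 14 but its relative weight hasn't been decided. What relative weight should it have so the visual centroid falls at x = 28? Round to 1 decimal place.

Existing Σw = 20 (6 + 8 + 6); existing moment 6·61 + 8·101 + 6·73 = 1612.
Balance at x = 28 requires (1612 + w·14) / (20 + w) = 28.
So w = (28·20 − 1612)/(14 − 28) = -1052/-14 ≈ 75.14.

w ≈ 75.1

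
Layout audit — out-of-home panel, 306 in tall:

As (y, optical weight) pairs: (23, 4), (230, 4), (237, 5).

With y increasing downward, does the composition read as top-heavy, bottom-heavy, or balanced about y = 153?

Total weight = 4 + 4 + 5 = 13.
y: (4·23 + 4·230 + 5·237) / 13 = 2197 / 13 ≈ 169.00
169.0 lies below (larger y than) the midline 153, so the layout is bottom-heavy.

bottom-heavy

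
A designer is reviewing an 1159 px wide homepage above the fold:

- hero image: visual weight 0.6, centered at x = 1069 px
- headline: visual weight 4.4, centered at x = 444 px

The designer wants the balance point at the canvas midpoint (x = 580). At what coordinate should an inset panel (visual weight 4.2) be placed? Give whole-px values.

With the inset panel, Σw becomes 0.6 + 4.4 + 4.2 = 9.2.
x: target moment 9.2×580 = 5336.0; current 0.6·1069 + 4.4·444 = 2595.0; the inset panel supplies 2741.0, so x = 2741.0/4.2 ≈ 652.62.

x ≈ 653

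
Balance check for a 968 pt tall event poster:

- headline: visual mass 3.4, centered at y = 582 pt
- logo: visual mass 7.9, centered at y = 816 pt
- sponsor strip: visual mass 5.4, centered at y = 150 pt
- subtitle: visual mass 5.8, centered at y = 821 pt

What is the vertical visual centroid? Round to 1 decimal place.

y ≈ 622.1

Weights sum to 3.4 + 7.9 + 5.4 + 5.8 = 22.5.
y: (3.4·582 + 7.9·816 + 5.4·150 + 5.8·821) / 22.5 = 13997.0 / 22.5 ≈ 622.09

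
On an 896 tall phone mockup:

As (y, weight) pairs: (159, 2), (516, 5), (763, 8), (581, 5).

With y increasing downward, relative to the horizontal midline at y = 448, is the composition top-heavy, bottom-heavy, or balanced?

Weights sum to 2 + 5 + 8 + 5 = 20.
Σw·y = 2·159 + 5·516 + 8·763 + 5·581 = 11907, so ȳ = 11907/20 ≈ 595.35.
595.4 vs midline 448 → bottom-heavy.

bottom-heavy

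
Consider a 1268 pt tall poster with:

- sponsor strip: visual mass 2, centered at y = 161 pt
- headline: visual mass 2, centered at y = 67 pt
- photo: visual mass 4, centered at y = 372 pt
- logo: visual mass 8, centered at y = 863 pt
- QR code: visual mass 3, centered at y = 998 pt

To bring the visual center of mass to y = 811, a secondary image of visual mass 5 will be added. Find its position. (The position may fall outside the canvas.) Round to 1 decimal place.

With the secondary image, Σw becomes 2 + 2 + 4 + 8 + 3 + 5 = 24.
Along y: (11842 + 5·y) / 24 = 811 (existing moment 2·161 + 2·67 + 4·372 + 8·863 + 3·998 = 11842) ⇒ y = (19464 − 11842) / 5 ≈ 1524.40.

y ≈ 1524.4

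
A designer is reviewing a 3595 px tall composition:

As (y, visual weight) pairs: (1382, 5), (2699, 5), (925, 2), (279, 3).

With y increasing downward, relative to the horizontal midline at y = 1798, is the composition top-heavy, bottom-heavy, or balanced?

Σw = 5 + 5 + 2 + 3 = 15.
y-moment: 5·1382 + 5·2699 + 2·925 + 3·279 = 23092; centroid 23092/15 ≈ 1539.47.
1539.5 lies above (smaller y than) the midline 1798, so the layout is top-heavy.

top-heavy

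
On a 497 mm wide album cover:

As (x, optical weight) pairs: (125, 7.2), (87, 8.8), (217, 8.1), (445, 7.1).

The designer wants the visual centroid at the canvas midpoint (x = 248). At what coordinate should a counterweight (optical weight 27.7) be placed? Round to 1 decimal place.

x ≈ 289.7

New total weight: (7.2 + 8.8 + 8.1 + 7.1) + 27.7 = 58.9.
x: target moment 58.9×248 = 14607.2; current 7.2·125 + 8.8·87 + 8.1·217 + 7.1·445 = 6582.8; the counterweight supplies 8024.4, so x = 8024.4/27.7 ≈ 289.69.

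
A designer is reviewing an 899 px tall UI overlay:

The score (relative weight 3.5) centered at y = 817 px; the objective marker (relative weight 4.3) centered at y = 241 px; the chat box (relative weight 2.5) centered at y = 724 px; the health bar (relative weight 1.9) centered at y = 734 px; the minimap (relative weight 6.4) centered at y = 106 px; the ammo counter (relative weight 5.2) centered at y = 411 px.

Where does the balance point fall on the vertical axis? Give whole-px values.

y ≈ 417

Σw = 3.5 + 4.3 + 2.5 + 1.9 + 6.4 + 5.2 = 23.8.
y: (3.5·817 + 4.3·241 + 2.5·724 + 1.9·734 + 6.4·106 + 5.2·411) / 23.8 = 9916.0 / 23.8 ≈ 416.64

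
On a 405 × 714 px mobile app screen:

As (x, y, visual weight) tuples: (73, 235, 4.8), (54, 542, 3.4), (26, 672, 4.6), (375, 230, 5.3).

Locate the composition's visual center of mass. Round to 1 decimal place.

(145.9, 402.3)

Weights sum to 4.8 + 3.4 + 4.6 + 5.3 = 18.1.
x-moment: 4.8·73 + 3.4·54 + 4.6·26 + 5.3·375 = 2641.1; centroid 2641.1/18.1 ≈ 145.92.
y-moment: 4.8·235 + 3.4·542 + 4.6·672 + 5.3·230 = 7281.0; centroid 7281.0/18.1 ≈ 402.27.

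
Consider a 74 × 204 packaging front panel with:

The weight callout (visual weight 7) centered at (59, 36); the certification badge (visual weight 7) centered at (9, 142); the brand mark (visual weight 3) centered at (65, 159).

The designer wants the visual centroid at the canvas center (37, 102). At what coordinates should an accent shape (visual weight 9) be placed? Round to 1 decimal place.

(32.3, 103.2)

After adding the accent shape, total weight = 7 + 7 + 3 + 9 = 26.
x: need Σw·x = 26·37 = 962. Existing = 7·59 + 7·9 + 3·65 = 671. Remainder 291 / 9 ≈ 32.33.
y: need Σw·y = 26·102 = 2652. Existing = 7·36 + 7·142 + 3·159 = 1723. Remainder 929 / 9 ≈ 103.22.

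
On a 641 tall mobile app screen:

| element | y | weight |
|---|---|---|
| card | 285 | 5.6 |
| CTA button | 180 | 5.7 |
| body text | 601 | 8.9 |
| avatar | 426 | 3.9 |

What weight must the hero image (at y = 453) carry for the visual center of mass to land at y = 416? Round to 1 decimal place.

w ≈ 10.6

Fixed elements: Σw = 5.6 + 5.7 + 8.9 + 3.9 = 24.1, Σw·y = 5.6·285 + 5.7·180 + 8.9·601 + 3.9·426 = 9632.3.
Set Σw·y/Σw = 416: (9632.3 + 453w) = 416·(24.1 + w).
Solving: w = (416·24.1 − 9632.3) / (453 − 416) = 393.3 / 37 ≈ 10.63.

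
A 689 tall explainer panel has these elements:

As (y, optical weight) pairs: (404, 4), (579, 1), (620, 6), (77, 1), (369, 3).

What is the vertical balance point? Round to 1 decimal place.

y ≈ 473.3

Total weight = 4 + 1 + 6 + 1 + 3 = 15.
y: (4·404 + 1·579 + 6·620 + 1·77 + 3·369) / 15 = 7099 / 15 ≈ 473.27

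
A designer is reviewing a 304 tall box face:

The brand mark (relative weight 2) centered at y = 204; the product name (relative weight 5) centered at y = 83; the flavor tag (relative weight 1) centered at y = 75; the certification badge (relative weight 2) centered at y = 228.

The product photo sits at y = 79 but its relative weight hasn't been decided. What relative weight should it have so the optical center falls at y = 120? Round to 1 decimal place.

Known weights sum to 2 + 5 + 1 + 2 = 10; their moment is 2·204 + 5·83 + 1·75 + 2·228 = 1354.
Set Σw·y/Σw = 120: (1354 + 79w) = 120·(10 + w).
So w = (120·10 − 1354)/(79 − 120) = -154/-41 ≈ 3.76.

w ≈ 3.8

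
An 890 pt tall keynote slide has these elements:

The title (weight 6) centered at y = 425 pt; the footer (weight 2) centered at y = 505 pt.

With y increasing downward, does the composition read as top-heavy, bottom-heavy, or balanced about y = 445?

balanced

Weights sum to 6 + 2 = 8.
y-moment: 6·425 + 2·505 = 3560; centroid 3560/8 ≈ 445.00.
That equals the midline 445 — balanced.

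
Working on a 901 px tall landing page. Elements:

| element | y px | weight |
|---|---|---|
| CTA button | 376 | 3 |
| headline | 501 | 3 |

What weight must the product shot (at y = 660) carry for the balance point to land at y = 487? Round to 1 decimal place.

Known weights sum to 3 + 3 = 6; their moment is 3·376 + 3·501 = 2631.
Set Σw·y/Σw = 487: (2631 + 660w) = 487·(6 + w).
So w = (487·6 − 2631)/(660 − 487) = 291/173 ≈ 1.68.

w ≈ 1.7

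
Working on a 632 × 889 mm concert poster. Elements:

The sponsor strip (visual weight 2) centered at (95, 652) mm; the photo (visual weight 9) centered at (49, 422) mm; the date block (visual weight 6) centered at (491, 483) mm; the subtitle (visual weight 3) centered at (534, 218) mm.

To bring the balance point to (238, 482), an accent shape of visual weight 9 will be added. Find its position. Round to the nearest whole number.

(191, 592)

With the accent shape, Σw becomes 2 + 9 + 6 + 3 + 9 = 29.
x: target moment 29×238 = 6902; current 2·95 + 9·49 + 6·491 + 3·534 = 5179; the accent shape supplies 1723, so x = 1723/9 ≈ 191.44.
y: target moment 29×482 = 13978; current 2·652 + 9·422 + 6·483 + 3·218 = 8654; the accent shape supplies 5324, so y = 5324/9 ≈ 591.56.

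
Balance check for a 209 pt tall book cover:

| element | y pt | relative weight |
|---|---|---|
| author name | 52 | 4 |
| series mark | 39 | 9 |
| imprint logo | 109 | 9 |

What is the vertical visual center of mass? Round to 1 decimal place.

Weights sum to 4 + 9 + 9 = 22.
Σw·y = 4·52 + 9·39 + 9·109 = 1540, so ȳ = 1540/22 ≈ 70.00.

y ≈ 70.0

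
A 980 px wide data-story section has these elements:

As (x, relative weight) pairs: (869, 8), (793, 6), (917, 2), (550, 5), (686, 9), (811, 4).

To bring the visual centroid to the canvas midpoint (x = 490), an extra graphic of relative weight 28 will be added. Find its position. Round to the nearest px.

x ≈ 167

New total weight: (8 + 6 + 2 + 5 + 9 + 4) + 28 = 62.
x: target moment 62×490 = 30380; current 8·869 + 6·793 + 2·917 + 5·550 + 9·686 + 4·811 = 25712; the extra graphic supplies 4668, so x = 4668/28 ≈ 166.71.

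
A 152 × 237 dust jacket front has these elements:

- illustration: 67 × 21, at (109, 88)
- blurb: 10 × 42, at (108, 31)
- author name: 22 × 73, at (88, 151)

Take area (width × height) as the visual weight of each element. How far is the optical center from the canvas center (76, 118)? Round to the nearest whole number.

≈ 24

Taking area as weight: illustration 67·21 = 1407, blurb 10·42 = 420, author name 22·73 = 1606. Sum 3433.
x-moment: 1407·109 + 420·108 + 1606·88 = 340051; centroid 340051/3433 ≈ 99.05.
y-moment: 1407·88 + 420·31 + 1606·151 = 379342; centroid 379342/3433 ≈ 110.50.
From (76, 118): dx = 23.05, dy = -7.50, so the distance is √(dx²+dy²) ≈ 24.24.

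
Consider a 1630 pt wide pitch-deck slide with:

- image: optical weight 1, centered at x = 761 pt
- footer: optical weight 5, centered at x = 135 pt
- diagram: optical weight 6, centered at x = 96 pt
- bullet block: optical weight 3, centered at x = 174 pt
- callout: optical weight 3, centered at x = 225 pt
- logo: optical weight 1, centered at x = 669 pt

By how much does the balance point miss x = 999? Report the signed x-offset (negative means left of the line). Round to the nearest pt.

≈ -795 pt

Σw = 1 + 5 + 6 + 3 + 3 + 1 = 19.
x: (1·761 + 5·135 + 6·96 + 3·174 + 3·225 + 1·669) / 19 = 3878 / 19 ≈ 204.11
Against x = 999, that's 204.11 − 999 = -794.89.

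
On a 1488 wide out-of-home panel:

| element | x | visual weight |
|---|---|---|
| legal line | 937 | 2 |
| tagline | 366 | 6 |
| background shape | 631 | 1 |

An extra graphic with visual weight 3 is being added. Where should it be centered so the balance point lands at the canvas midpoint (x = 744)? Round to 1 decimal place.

With the extra graphic, Σw becomes 2 + 6 + 1 + 3 = 12.
x: target moment 12×744 = 8928; current 2·937 + 6·366 + 1·631 = 4701; the extra graphic supplies 4227, so x = 4227/3 ≈ 1409.00.

x ≈ 1409.0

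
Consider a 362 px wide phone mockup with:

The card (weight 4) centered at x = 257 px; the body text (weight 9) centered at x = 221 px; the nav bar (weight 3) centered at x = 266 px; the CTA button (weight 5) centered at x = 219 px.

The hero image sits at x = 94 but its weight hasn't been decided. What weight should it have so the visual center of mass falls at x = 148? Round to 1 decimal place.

Fixed elements: Σw = 4 + 9 + 3 + 5 = 21, Σw·x = 4·257 + 9·221 + 3·266 + 5·219 = 4910.
Balance at x = 148 requires (4910 + w·94) / (21 + w) = 148.
Solving: w = (148·21 − 4910) / (94 − 148) = -1802 / -54 ≈ 33.37.

w ≈ 33.4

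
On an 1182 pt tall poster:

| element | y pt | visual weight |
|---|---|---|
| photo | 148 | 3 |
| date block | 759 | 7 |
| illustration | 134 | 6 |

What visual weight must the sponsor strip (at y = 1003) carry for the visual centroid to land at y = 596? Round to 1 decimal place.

Fixed elements: Σw = 3 + 7 + 6 = 16, Σw·y = 3·148 + 7·759 + 6·134 = 6561.
Set Σw·y/Σw = 596: (6561 + 1003w) = 596·(16 + w).
Rearranging, w·(1003 − 596) = 596·16 − 6561 = 2975, so w ≈ 2975/407 = 7.31.

w ≈ 7.3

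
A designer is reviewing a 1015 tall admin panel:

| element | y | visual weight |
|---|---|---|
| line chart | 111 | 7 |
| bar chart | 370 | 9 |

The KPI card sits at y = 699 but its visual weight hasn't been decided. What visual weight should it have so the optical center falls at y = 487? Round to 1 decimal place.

w ≈ 17.4

Fixed elements: Σw = 7 + 9 = 16, Σw·y = 7·111 + 9·370 = 4107.
For the centroid to hit 487: (4107 + w·699) / (16 + w) = 487.
Rearranging, w·(699 − 487) = 487·16 − 4107 = 3685, so w ≈ 3685/212 = 17.38.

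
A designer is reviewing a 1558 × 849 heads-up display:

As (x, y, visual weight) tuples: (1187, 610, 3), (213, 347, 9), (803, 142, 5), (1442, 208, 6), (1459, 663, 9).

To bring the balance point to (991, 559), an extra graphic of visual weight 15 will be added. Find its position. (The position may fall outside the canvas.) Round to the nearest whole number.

(1020, 893)

After adding the extra graphic, total weight = 3 + 9 + 5 + 6 + 9 + 15 = 47.
x: target moment 47×991 = 46577; current 3·1187 + 9·213 + 5·803 + 6·1442 + 9·1459 = 31276; the extra graphic supplies 15301, so x = 15301/15 ≈ 1020.07.
y: target moment 47×559 = 26273; current 3·610 + 9·347 + 5·142 + 6·208 + 9·663 = 12878; the extra graphic supplies 13395, so y = 13395/15 ≈ 893.00.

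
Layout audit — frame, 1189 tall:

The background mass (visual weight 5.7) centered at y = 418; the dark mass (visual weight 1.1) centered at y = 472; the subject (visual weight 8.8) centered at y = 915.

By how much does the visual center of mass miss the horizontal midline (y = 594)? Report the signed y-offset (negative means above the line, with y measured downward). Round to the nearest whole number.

≈ 108

Σw = 5.7 + 1.1 + 8.8 = 15.6.
Σw·y = 5.7·418 + 1.1·472 + 8.8·915 = 10953.8, so ȳ = 10953.8/15.6 ≈ 702.17.
Difference: 702.17 − 594 ≈ 108.17.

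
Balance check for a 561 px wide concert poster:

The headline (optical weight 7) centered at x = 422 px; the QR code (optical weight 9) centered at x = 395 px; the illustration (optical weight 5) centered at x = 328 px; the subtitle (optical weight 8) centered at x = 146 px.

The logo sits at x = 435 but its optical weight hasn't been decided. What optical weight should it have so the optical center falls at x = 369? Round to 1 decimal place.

Known weights sum to 7 + 9 + 5 + 8 = 29; their moment is 7·422 + 9·395 + 5·328 + 8·146 = 9317.
For the centroid to hit 369: (9317 + w·435) / (29 + w) = 369.
So w = (369·29 − 9317)/(435 − 369) = 1384/66 ≈ 20.97.

w ≈ 21.0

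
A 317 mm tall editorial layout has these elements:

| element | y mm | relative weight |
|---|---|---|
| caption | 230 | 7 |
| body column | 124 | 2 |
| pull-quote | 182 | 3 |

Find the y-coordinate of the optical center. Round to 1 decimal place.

y ≈ 200.3

Total weight = 7 + 2 + 3 = 12.
y-moment: 7·230 + 2·124 + 3·182 = 2404; centroid 2404/12 ≈ 200.33.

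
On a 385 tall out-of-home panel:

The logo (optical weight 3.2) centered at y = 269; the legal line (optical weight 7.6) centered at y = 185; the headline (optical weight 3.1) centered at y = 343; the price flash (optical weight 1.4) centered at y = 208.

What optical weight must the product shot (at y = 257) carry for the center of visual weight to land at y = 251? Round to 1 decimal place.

w ≈ 36.5

Existing Σw = 15.3 (3.2 + 7.6 + 3.1 + 1.4); existing moment 3.2·269 + 7.6·185 + 3.1·343 + 1.4·208 = 3621.3.
Balance at y = 251 requires (3621.3 + w·257) / (15.3 + w) = 251.
So w = (251·15.3 − 3621.3)/(257 − 251) = 219.0/6 ≈ 36.50.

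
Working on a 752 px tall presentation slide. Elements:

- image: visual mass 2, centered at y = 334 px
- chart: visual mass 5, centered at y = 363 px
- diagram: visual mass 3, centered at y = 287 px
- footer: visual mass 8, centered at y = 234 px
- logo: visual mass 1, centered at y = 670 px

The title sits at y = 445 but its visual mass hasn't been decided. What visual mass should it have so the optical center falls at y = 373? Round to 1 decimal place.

Existing Σw = 19 (2 + 5 + 3 + 8 + 1); existing moment 2·334 + 5·363 + 3·287 + 8·234 + 1·670 = 5886.
Set Σw·y/Σw = 373: (5886 + 445w) = 373·(19 + w).
Solving: w = (373·19 − 5886) / (445 − 373) = 1201 / 72 ≈ 16.68.

w ≈ 16.7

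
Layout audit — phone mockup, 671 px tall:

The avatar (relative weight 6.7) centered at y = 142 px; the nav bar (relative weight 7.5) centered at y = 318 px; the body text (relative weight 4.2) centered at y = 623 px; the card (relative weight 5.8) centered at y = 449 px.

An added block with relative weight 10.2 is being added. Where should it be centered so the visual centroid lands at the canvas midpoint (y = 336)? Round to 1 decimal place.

With the added block, Σw becomes 6.7 + 7.5 + 4.2 + 5.8 + 10.2 = 34.4.
Along y: (8557.2 + 10.2·y) / 34.4 = 336 (existing moment 6.7·142 + 7.5·318 + 4.2·623 + 5.8·449 = 8557.2) ⇒ y = (11558.4 − 8557.2) / 10.2 ≈ 294.24.

y ≈ 294.2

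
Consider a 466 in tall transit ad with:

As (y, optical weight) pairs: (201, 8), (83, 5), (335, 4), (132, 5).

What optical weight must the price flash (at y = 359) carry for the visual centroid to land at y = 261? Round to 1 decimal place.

w ≈ 17.5

Existing Σw = 22 (8 + 5 + 4 + 5); existing moment 8·201 + 5·83 + 4·335 + 5·132 = 4023.
For the centroid to hit 261: (4023 + w·359) / (22 + w) = 261.
Solving: w = (261·22 − 4023) / (359 − 261) = 1719 / 98 ≈ 17.54.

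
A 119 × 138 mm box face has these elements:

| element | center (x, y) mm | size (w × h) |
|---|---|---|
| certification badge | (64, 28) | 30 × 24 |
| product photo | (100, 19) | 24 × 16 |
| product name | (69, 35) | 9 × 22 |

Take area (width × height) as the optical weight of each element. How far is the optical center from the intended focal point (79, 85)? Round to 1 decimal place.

≈ 58.7 mm

Taking area as weight: certification badge 30·24 = 720, product photo 24·16 = 384, product name 9·22 = 198. Sum 1302.
Σw·x = 720·64 + 384·100 + 198·69 = 98142, so x̄ = 98142/1302 ≈ 75.38.
Σw·y = 720·28 + 384·19 + 198·35 = 34386, so ȳ = 34386/1302 ≈ 26.41.
From (79, 85): dx = -3.62, dy = -58.59, so the distance is √(dx²+dy²) ≈ 58.70.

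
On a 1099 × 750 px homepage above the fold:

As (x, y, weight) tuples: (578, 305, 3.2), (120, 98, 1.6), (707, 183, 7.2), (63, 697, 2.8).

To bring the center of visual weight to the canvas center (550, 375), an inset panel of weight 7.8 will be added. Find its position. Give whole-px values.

(657, 522)

After adding the inset panel, total weight = 3.2 + 1.6 + 7.2 + 2.8 + 7.8 = 22.6.
x: need Σw·x = 22.6·550 = 12430.0. Existing = 3.2·578 + 1.6·120 + 7.2·707 + 2.8·63 = 7308.4. Remainder 5121.6 / 7.8 ≈ 656.62.
y: need Σw·y = 22.6·375 = 8475.0. Existing = 3.2·305 + 1.6·98 + 7.2·183 + 2.8·697 = 4402.0. Remainder 4073.0 / 7.8 ≈ 522.18.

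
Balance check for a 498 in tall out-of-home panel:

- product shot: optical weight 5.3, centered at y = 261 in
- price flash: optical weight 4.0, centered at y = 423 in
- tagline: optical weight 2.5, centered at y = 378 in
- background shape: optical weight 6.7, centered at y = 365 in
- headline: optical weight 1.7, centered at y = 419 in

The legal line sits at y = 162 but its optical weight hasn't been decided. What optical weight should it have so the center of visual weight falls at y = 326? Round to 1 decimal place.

w ≈ 3.6

Known weights sum to 5.3 + 4.0 + 2.5 + 6.7 + 1.7 = 20.2; their moment is 5.3·261 + 4.0·423 + 2.5·378 + 6.7·365 + 1.7·419 = 7178.1.
Balance at y = 326 requires (7178.1 + w·162) / (20.2 + w) = 326.
Rearranging, w·(162 − 326) = 326·20.2 − 7178.1 = -592.9, so w ≈ -592.9/-164 = 3.62.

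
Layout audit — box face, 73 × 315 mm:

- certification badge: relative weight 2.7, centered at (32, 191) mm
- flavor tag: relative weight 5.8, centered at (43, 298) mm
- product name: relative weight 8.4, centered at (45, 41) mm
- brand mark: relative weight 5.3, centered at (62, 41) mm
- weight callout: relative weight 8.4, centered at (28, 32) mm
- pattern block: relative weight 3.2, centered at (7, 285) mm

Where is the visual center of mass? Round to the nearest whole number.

(38, 118)

Σw = 2.7 + 5.8 + 8.4 + 5.3 + 8.4 + 3.2 = 33.8.
x: (2.7·32 + 5.8·43 + 8.4·45 + 5.3·62 + 8.4·28 + 3.2·7) / 33.8 = 1300.0 / 33.8 ≈ 38.46
y: (2.7·191 + 5.8·298 + 8.4·41 + 5.3·41 + 8.4·32 + 3.2·285) / 33.8 = 3986.6 / 33.8 ≈ 117.95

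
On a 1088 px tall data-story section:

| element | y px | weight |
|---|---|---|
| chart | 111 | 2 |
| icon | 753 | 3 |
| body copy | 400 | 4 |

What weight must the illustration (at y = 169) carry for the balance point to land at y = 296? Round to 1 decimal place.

Fixed elements: Σw = 2 + 3 + 4 = 9, Σw·y = 2·111 + 3·753 + 4·400 = 4081.
Set Σw·y/Σw = 296: (4081 + 169w) = 296·(9 + w).
So w = (296·9 − 4081)/(169 − 296) = -1417/-127 ≈ 11.16.

w ≈ 11.2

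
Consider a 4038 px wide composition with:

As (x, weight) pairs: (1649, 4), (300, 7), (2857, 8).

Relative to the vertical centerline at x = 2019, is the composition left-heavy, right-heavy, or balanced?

left-heavy

Weights sum to 4 + 7 + 8 = 19.
x-moment: 4·1649 + 7·300 + 8·2857 = 31552; centroid 31552/19 ≈ 1660.63.
Since 1660.6 is left of 2019, the composition reads left-heavy.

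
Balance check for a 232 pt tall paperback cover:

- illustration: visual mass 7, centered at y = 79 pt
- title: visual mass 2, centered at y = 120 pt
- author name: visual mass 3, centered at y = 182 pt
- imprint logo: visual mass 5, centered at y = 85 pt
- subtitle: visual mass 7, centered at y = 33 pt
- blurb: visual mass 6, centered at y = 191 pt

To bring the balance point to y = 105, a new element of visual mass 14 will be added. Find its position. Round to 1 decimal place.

With the new element, Σw becomes 7 + 2 + 3 + 5 + 7 + 6 + 14 = 44.
Along y: (3141 + 14·y) / 44 = 105 (existing moment 7·79 + 2·120 + 3·182 + 5·85 + 7·33 + 6·191 = 3141) ⇒ y = (4620 − 3141) / 14 ≈ 105.64.

y ≈ 105.6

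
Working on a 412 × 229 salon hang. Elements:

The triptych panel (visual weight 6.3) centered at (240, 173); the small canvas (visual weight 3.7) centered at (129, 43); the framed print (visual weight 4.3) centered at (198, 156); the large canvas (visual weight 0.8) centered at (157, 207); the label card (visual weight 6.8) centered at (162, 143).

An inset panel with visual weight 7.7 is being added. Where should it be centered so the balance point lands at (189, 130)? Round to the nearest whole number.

After adding the inset panel, total weight = 6.3 + 3.7 + 4.3 + 0.8 + 6.8 + 7.7 = 29.6.
x: target moment 29.6×189 = 5594.4; current 6.3·240 + 3.7·129 + 4.3·198 + 0.8·157 + 6.8·162 = 4067.9; the inset panel supplies 1526.5, so x = 1526.5/7.7 ≈ 198.25.
y: target moment 29.6×130 = 3848.0; current 6.3·173 + 3.7·43 + 4.3·156 + 0.8·207 + 6.8·143 = 3057.8; the inset panel supplies 790.2, so y = 790.2/7.7 ≈ 102.62.

(198, 103)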